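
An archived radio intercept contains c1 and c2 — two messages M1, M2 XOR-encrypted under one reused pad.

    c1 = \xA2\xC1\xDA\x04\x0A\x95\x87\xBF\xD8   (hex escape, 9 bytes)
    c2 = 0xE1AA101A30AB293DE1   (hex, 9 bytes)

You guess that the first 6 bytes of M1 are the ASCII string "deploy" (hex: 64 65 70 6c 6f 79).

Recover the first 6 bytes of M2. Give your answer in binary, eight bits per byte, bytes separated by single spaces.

First, c1 ⊕ c2 = (M1 ⊕ K) ⊕ (M2 ⊕ K) = M1 ⊕ M2, so the key drops out. Then M2 = (M1 ⊕ M2) ⊕ M1 over the first 6 bytes.
byte 0: (a2 ⊕ e1) ⊕ 64 = 43 ⊕ 64 = 27
byte 1: (c1 ⊕ aa) ⊕ 65 = 6b ⊕ 65 = 0e
byte 2: (da ⊕ 10) ⊕ 70 = ca ⊕ 70 = ba
byte 3: (04 ⊕ 1a) ⊕ 6c = 1e ⊕ 6c = 72
byte 4: (0a ⊕ 30) ⊕ 6f = 3a ⊕ 6f = 55
byte 5: (95 ⊕ ab) ⊕ 79 = 3e ⊕ 79 = 47

00100111 00001110 10111010 01110010 01010101 01000111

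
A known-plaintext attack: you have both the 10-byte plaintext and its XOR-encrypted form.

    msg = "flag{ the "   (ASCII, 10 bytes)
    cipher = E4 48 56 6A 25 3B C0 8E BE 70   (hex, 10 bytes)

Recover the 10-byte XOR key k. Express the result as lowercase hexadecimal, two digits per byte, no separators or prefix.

Since cipher = msg ⊕ k, XORing both sides with msg gives k = msg ⊕ cipher.
66 xor e4 = 82
6c xor 48 = 24
61 xor 56 = 37
67 xor 6a = 0d
7b xor 25 = 5e
20 xor 3b = 1b
74 xor c0 = b4
68 xor 8e = e6
65 xor be = db
20 xor 70 = 50

8224370d5e1bb4e6db50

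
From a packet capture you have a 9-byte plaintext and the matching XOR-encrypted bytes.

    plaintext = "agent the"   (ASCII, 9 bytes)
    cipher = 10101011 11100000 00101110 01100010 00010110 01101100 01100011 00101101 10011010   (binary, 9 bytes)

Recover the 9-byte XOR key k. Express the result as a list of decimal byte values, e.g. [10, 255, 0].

Since cipher = plaintext ⊕ k, XORing both sides with plaintext gives k = plaintext ⊕ cipher.
byte 0:  97 ^ 171 = 202
byte 1: 103 ^ 224 = 135
byte 2: 101 ^  46 =  75
byte 3: 110 ^  98 =  12
byte 4: 116 ^  22 =  98
byte 5:  32 ^ 108 =  76
byte 6: 116 ^  99 =  23
byte 7: 104 ^  45 =  69
byte 8: 101 ^ 154 = 255

[202, 135, 75, 12, 98, 76, 23, 69, 255]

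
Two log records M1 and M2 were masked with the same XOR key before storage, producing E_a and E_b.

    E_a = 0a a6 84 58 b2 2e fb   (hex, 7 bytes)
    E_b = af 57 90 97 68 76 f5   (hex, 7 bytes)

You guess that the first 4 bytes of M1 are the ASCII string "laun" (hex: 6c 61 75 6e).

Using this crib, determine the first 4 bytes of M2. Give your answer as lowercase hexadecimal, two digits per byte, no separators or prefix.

c99061a1

First, E_a ⊕ E_b = (M1 ⊕ K) ⊕ (M2 ⊕ K) = M1 ⊕ M2, so the key drops out. Then M2 = (M1 ⊕ M2) ⊕ M1 over the first 4 bytes.
byte 0: (0a xor af) xor 6c = a5 xor 6c = c9
byte 1: (a6 xor 57) xor 61 = f1 xor 61 = 90
byte 2: (84 xor 90) xor 75 = 14 xor 75 = 61
byte 3: (58 xor 97) xor 6e = cf xor 6e = a1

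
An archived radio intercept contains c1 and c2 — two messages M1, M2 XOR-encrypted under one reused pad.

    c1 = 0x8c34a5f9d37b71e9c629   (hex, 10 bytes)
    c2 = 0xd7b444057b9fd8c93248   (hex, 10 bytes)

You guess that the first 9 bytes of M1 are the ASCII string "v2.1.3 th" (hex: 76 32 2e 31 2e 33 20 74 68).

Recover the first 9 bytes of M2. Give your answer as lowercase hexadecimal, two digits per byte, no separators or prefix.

First, c1 ⊕ c2 = (M1 ⊕ K) ⊕ (M2 ⊕ K) = M1 ⊕ M2, so the key drops out. Then M2 = (M1 ⊕ M2) ⊕ M1 over the first 9 bytes.
byte 0: (8c ⊕ d7) ⊕ 76 = 5b ⊕ 76 = 2d
byte 1: (34 ⊕ b4) ⊕ 32 = 80 ⊕ 32 = b2
byte 2: (a5 ⊕ 44) ⊕ 2e = e1 ⊕ 2e = cf
byte 3: (f9 ⊕ 05) ⊕ 31 = fc ⊕ 31 = cd
byte 4: (d3 ⊕ 7b) ⊕ 2e = a8 ⊕ 2e = 86
byte 5: (7b ⊕ 9f) ⊕ 33 = e4 ⊕ 33 = d7
byte 6: (71 ⊕ d8) ⊕ 20 = a9 ⊕ 20 = 89
byte 7: (e9 ⊕ c9) ⊕ 74 = 20 ⊕ 74 = 54
byte 8: (c6 ⊕ 32) ⊕ 68 = f4 ⊕ 68 = 9c

2db2cfcd86d789549c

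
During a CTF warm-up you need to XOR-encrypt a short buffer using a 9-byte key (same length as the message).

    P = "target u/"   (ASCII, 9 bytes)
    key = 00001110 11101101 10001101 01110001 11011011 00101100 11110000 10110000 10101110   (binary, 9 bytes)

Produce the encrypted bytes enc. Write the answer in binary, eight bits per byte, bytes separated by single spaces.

XOR is its own inverse, so applying the key byte-wise gives the result directly.
byte 0: 74 ^ 0e = 7a
byte 1: 61 ^ ed = 8c
byte 2: 72 ^ 8d = ff
byte 3: 67 ^ 71 = 16
byte 4: 65 ^ db = be
byte 5: 74 ^ 2c = 58
byte 6: 20 ^ f0 = d0
byte 7: 75 ^ b0 = c5
byte 8: 2f ^ ae = 81

01111010 10001100 11111111 00010110 10111110 01011000 11010000 11000101 10000001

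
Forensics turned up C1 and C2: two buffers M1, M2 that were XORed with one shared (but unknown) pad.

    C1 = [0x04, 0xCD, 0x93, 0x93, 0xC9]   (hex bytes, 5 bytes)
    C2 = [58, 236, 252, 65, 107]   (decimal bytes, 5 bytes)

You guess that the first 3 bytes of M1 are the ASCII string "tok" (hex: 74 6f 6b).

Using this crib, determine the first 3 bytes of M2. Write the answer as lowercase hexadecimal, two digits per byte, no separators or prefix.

4a4e04

First, C1 ⊕ C2 = (M1 ⊕ K) ⊕ (M2 ⊕ K) = M1 ⊕ M2, so the key drops out. Then M2 = (M1 ⊕ M2) ⊕ M1 over the first 3 bytes.
byte 0: (04 XOR 3a) XOR 74 = 3e XOR 74 = 4a
byte 1: (cd XOR ec) XOR 6f = 21 XOR 6f = 4e
byte 2: (93 XOR fc) XOR 6b = 6f XOR 6b = 04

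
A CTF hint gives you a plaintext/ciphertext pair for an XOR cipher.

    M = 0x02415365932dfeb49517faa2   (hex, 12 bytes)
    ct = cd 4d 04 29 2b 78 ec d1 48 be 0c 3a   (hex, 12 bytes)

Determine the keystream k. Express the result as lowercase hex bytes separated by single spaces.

cf 0c 57 4c b8 55 12 65 dd a9 f6 98

Since ct = M ⊕ k, XORing both sides with M gives k = M ⊕ ct.
02 ⊕ cd = cf
41 ⊕ 4d = 0c
53 ⊕ 04 = 57
65 ⊕ 29 = 4c
93 ⊕ 2b = b8
2d ⊕ 78 = 55
fe ⊕ ec = 12
b4 ⊕ d1 = 65
95 ⊕ 48 = dd
17 ⊕ be = a9
fa ⊕ 0c = f6
a2 ⊕ 3a = 98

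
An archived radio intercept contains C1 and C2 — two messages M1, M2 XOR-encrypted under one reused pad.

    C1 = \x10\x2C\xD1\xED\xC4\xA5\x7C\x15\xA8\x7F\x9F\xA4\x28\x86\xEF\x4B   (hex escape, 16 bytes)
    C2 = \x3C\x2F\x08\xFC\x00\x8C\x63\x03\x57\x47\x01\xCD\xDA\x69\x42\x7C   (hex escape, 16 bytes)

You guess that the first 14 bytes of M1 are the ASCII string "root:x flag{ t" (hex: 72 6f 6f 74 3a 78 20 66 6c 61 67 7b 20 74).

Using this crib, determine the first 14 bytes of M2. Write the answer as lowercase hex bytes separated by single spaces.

5e 6c b6 65 fe 51 3f 70 93 59 f9 12 d2 9b

First, C1 ⊕ C2 = (M1 ⊕ K) ⊕ (M2 ⊕ K) = M1 ⊕ M2, so the key drops out. Then M2 = (M1 ⊕ M2) ⊕ M1 over the first 14 bytes.
byte 0: (10 ^ 3c) ^ 72 = 2c ^ 72 = 5e
byte 1: (2c ^ 2f) ^ 6f = 03 ^ 6f = 6c
byte 2: (d1 ^ 08) ^ 6f = d9 ^ 6f = b6
byte 3: (ed ^ fc) ^ 74 = 11 ^ 74 = 65
byte 4: (c4 ^ 00) ^ 3a = c4 ^ 3a = fe
byte 5: (a5 ^ 8c) ^ 78 = 29 ^ 78 = 51
byte 6: (7c ^ 63) ^ 20 = 1f ^ 20 = 3f
byte 7: (15 ^ 03) ^ 66 = 16 ^ 66 = 70
byte 8: (a8 ^ 57) ^ 6c = ff ^ 6c = 93
byte 9: (7f ^ 47) ^ 61 = 38 ^ 61 = 59
byte 10: (9f ^ 01) ^ 67 = 9e ^ 67 = f9
byte 11: (a4 ^ cd) ^ 7b = 69 ^ 7b = 12
byte 12: (28 ^ da) ^ 20 = f2 ^ 20 = d2
byte 13: (86 ^ 69) ^ 74 = ef ^ 74 = 9b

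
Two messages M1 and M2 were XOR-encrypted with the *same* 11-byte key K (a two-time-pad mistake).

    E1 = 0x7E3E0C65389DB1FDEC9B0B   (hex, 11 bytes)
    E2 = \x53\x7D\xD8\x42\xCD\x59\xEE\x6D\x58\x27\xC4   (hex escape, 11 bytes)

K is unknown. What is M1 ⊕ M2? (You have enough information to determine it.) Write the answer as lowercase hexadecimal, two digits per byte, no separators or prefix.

E1 ⊕ E2 = (M1 ⊕ K) ⊕ (M2 ⊕ K) = M1 ⊕ M2 — the shared key cancels under XOR.
byte 0: 7e xor 53 = 2d
byte 1: 3e xor 7d = 43
byte 2: 0c xor d8 = d4
byte 3: 65 xor 42 = 27
byte 4: 38 xor cd = f5
byte 5: 9d xor 59 = c4
byte 6: b1 xor ee = 5f
byte 7: fd xor 6d = 90
byte 8: ec xor 58 = b4
byte 9: 9b xor 27 = bc
byte 10: 0b xor c4 = cf

2d43d427f5c45f90b4bccf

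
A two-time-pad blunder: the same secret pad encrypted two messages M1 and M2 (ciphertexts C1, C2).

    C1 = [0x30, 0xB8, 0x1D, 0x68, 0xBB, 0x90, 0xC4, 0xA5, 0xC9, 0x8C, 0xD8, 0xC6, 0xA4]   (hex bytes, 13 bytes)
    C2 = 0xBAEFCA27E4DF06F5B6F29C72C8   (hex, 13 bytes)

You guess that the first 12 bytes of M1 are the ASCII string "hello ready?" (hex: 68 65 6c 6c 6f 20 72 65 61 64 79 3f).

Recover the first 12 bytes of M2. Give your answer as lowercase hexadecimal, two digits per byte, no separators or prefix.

First, C1 ⊕ C2 = (M1 ⊕ K) ⊕ (M2 ⊕ K) = M1 ⊕ M2, so the key drops out. Then M2 = (M1 ⊕ M2) ⊕ M1 over the first 12 bytes.
byte 0: (30 XOR ba) XOR 68 = 8a XOR 68 = e2
byte 1: (b8 XOR ef) XOR 65 = 57 XOR 65 = 32
byte 2: (1d XOR ca) XOR 6c = d7 XOR 6c = bb
byte 3: (68 XOR 27) XOR 6c = 4f XOR 6c = 23
byte 4: (bb XOR e4) XOR 6f = 5f XOR 6f = 30
byte 5: (90 XOR df) XOR 20 = 4f XOR 20 = 6f
byte 6: (c4 XOR 06) XOR 72 = c2 XOR 72 = b0
byte 7: (a5 XOR f5) XOR 65 = 50 XOR 65 = 35
byte 8: (c9 XOR b6) XOR 61 = 7f XOR 61 = 1e
byte 9: (8c XOR f2) XOR 64 = 7e XOR 64 = 1a
byte 10: (d8 XOR 9c) XOR 79 = 44 XOR 79 = 3d
byte 11: (c6 XOR 72) XOR 3f = b4 XOR 3f = 8b

e232bb23306fb0351e1a3d8b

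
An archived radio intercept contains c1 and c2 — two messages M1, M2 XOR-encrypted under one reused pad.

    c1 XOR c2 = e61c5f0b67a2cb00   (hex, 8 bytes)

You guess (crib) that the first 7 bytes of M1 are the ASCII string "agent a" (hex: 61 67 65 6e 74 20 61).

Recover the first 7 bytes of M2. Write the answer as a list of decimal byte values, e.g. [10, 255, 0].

Since c1 ⊕ c2 = M1 ⊕ M2, XORing with the guessed M1 bytes yields the corresponding M2 bytes: M2 = (c1 ⊕ c2) ⊕ M1.
11100110 xor 01100001 = 10000111
00011100 xor 01100111 = 01111011
01011111 xor 01100101 = 00111010
00001011 xor 01101110 = 01100101
01100111 xor 01110100 = 00010011
10100010 xor 00100000 = 10000010
11001011 xor 01100001 = 10101010

[135, 123, 58, 101, 19, 130, 170]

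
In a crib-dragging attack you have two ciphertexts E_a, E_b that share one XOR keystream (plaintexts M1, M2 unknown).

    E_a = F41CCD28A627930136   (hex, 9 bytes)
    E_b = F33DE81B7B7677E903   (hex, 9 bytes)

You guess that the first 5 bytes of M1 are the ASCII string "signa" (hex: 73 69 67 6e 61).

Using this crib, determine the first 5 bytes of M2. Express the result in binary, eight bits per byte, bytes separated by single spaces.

First, E_a ⊕ E_b = (M1 ⊕ K) ⊕ (M2 ⊕ K) = M1 ⊕ M2, so the key drops out. Then M2 = (M1 ⊕ M2) ⊕ M1 over the first 5 bytes.
byte 0: (f4 ^ f3) ^ 73 = 07 ^ 73 = 74
byte 1: (1c ^ 3d) ^ 69 = 21 ^ 69 = 48
byte 2: (cd ^ e8) ^ 67 = 25 ^ 67 = 42
byte 3: (28 ^ 1b) ^ 6e = 33 ^ 6e = 5d
byte 4: (a6 ^ 7b) ^ 61 = dd ^ 61 = bc

01110100 01001000 01000010 01011101 10111100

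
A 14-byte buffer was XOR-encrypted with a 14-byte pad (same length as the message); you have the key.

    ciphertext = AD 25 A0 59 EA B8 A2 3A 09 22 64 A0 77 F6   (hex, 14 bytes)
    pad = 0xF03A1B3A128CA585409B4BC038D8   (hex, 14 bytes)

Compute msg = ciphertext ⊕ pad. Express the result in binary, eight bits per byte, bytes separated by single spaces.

byte 0: 10101101 ⊕ 11110000 = 01011101
byte 1: 00100101 ⊕ 00111010 = 00011111
byte 2: 10100000 ⊕ 00011011 = 10111011
byte 3: 01011001 ⊕ 00111010 = 01100011
byte 4: 11101010 ⊕ 00010010 = 11111000
byte 5: 10111000 ⊕ 10001100 = 00110100
byte 6: 10100010 ⊕ 10100101 = 00000111
byte 7: 00111010 ⊕ 10000101 = 10111111
byte 8: 00001001 ⊕ 01000000 = 01001001
byte 9: 00100010 ⊕ 10011011 = 10111001
byte 10: 01100100 ⊕ 01001011 = 00101111
byte 11: 10100000 ⊕ 11000000 = 01100000
byte 12: 01110111 ⊕ 00111000 = 01001111
byte 13: 11110110 ⊕ 11011000 = 00101110

01011101 00011111 10111011 01100011 11111000 00110100 00000111 10111111 01001001 10111001 00101111 01100000 01001111 00101110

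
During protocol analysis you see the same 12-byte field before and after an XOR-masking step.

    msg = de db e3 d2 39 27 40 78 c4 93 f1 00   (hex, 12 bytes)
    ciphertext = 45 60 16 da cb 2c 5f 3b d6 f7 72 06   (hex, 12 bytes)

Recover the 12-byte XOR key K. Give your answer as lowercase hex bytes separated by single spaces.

Since ciphertext = msg ⊕ K, XORing both sides with msg gives K = msg ⊕ ciphertext.
de xor 45 = 9b
db xor 60 = bb
e3 xor 16 = f5
d2 xor da = 08
39 xor cb = f2
27 xor 2c = 0b
40 xor 5f = 1f
78 xor 3b = 43
c4 xor d6 = 12
93 xor f7 = 64
f1 xor 72 = 83
00 xor 06 = 06

9b bb f5 08 f2 0b 1f 43 12 64 83 06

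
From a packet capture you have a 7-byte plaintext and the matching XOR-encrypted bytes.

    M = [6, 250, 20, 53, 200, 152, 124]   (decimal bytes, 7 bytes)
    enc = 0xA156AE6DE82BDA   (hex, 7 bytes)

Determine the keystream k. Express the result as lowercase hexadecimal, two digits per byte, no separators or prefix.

Since enc = M ⊕ k, XORing both sides with M gives k = M ⊕ enc.
06 ⊕ a1 = a7
fa ⊕ 56 = ac
14 ⊕ ae = ba
35 ⊕ 6d = 58
c8 ⊕ e8 = 20
98 ⊕ 2b = b3
7c ⊕ da = a6

a7acba5820b3a6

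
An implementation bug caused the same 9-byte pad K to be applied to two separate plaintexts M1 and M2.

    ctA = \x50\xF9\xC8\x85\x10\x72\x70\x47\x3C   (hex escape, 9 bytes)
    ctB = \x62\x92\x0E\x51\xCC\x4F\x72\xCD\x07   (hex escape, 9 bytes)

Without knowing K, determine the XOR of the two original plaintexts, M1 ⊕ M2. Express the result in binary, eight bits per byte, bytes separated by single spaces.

00110010 01101011 11000110 11010100 11011100 00111101 00000010 10001010 00111011

ctA ⊕ ctB = (M1 ⊕ K) ⊕ (M2 ⊕ K) = M1 ⊕ M2 — the shared key cancels under XOR.
byte 0: 50 XOR 62 = 32
byte 1: f9 XOR 92 = 6b
byte 2: c8 XOR 0e = c6
byte 3: 85 XOR 51 = d4
byte 4: 10 XOR cc = dc
byte 5: 72 XOR 4f = 3d
byte 6: 70 XOR 72 = 02
byte 7: 47 XOR cd = 8a
byte 8: 3c XOR 07 = 3b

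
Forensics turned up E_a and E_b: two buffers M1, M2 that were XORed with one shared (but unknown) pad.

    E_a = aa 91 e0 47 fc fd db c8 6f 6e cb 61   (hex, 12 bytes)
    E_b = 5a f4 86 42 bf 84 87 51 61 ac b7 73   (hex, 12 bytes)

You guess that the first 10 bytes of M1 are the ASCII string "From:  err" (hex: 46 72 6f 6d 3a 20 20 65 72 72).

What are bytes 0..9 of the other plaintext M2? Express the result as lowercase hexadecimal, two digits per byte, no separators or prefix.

First, E_a ⊕ E_b = (M1 ⊕ K) ⊕ (M2 ⊕ K) = M1 ⊕ M2, so the key drops out. Then M2 = (M1 ⊕ M2) ⊕ M1 over the first 10 bytes.
byte 0: (aa XOR 5a) XOR 46 = f0 XOR 46 = b6
byte 1: (91 XOR f4) XOR 72 = 65 XOR 72 = 17
byte 2: (e0 XOR 86) XOR 6f = 66 XOR 6f = 09
byte 3: (47 XOR 42) XOR 6d = 05 XOR 6d = 68
byte 4: (fc XOR bf) XOR 3a = 43 XOR 3a = 79
byte 5: (fd XOR 84) XOR 20 = 79 XOR 20 = 59
byte 6: (db XOR 87) XOR 20 = 5c XOR 20 = 7c
byte 7: (c8 XOR 51) XOR 65 = 99 XOR 65 = fc
byte 8: (6f XOR 61) XOR 72 = 0e XOR 72 = 7c
byte 9: (6e XOR ac) XOR 72 = c2 XOR 72 = b0

b617096879597cfc7cb0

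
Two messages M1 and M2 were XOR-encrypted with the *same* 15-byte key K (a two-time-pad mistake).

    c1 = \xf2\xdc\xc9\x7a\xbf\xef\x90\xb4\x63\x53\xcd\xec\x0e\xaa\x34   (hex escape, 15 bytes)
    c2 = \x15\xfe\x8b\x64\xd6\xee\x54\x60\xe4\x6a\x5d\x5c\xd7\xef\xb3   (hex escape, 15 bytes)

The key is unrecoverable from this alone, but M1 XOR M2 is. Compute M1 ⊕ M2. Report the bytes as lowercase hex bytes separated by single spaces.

e7 22 42 1e 69 01 c4 d4 87 39 90 b0 d9 45 87

c1 ⊕ c2 = (M1 ⊕ K) ⊕ (M2 ⊕ K) = M1 ⊕ M2 — the shared key cancels under XOR.
11110010 XOR 00010101 = 11100111
11011100 XOR 11111110 = 00100010
11001001 XOR 10001011 = 01000010
01111010 XOR 01100100 = 00011110
10111111 XOR 11010110 = 01101001
11101111 XOR 11101110 = 00000001
10010000 XOR 01010100 = 11000100
10110100 XOR 01100000 = 11010100
01100011 XOR 11100100 = 10000111
01010011 XOR 01101010 = 00111001
11001101 XOR 01011101 = 10010000
11101100 XOR 01011100 = 10110000
00001110 XOR 11010111 = 11011001
10101010 XOR 11101111 = 01000101
00110100 XOR 10110011 = 10000111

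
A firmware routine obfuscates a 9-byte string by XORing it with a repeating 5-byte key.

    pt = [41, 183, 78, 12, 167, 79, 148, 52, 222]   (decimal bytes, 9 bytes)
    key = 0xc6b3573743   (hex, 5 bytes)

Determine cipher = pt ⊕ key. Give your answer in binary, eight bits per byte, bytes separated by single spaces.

11101111 00000100 00011001 00111011 11100100 10001001 00100111 01100011 11101001

The 5-byte key repeats, so the effective keystream is c6 b3 57 37 43 c6 b3 57 37.
byte 0: 29 xor c6 = ef
byte 1: b7 xor b3 = 04
byte 2: 4e xor 57 = 19
byte 3: 0c xor 37 = 3b
byte 4: a7 xor 43 = e4
byte 5: 4f xor c6 = 89
byte 6: 94 xor b3 = 27
byte 7: 34 xor 57 = 63
byte 8: de xor 37 = e9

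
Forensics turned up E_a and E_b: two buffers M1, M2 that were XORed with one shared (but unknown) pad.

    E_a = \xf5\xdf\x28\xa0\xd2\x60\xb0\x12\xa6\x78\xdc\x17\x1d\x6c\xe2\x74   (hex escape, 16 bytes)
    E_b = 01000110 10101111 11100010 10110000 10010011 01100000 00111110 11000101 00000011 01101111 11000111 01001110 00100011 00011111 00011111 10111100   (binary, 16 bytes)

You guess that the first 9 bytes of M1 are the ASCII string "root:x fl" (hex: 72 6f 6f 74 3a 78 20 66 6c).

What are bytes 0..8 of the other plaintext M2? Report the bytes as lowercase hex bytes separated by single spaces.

First, E_a ⊕ E_b = (M1 ⊕ K) ⊕ (M2 ⊕ K) = M1 ⊕ M2, so the key drops out. Then M2 = (M1 ⊕ M2) ⊕ M1 over the first 9 bytes.
byte 0: (f5 XOR 46) XOR 72 = b3 XOR 72 = c1
byte 1: (df XOR af) XOR 6f = 70 XOR 6f = 1f
byte 2: (28 XOR e2) XOR 6f = ca XOR 6f = a5
byte 3: (a0 XOR b0) XOR 74 = 10 XOR 74 = 64
byte 4: (d2 XOR 93) XOR 3a = 41 XOR 3a = 7b
byte 5: (60 XOR 60) XOR 78 = 00 XOR 78 = 78
byte 6: (b0 XOR 3e) XOR 20 = 8e XOR 20 = ae
byte 7: (12 XOR c5) XOR 66 = d7 XOR 66 = b1
byte 8: (a6 XOR 03) XOR 6c = a5 XOR 6c = c9

c1 1f a5 64 7b 78 ae b1 c9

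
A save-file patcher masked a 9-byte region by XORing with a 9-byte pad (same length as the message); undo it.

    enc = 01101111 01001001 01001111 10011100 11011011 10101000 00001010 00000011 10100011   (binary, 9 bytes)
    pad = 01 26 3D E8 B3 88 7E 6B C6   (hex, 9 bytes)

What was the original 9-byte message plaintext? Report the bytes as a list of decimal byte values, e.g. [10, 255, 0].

XOR is its own inverse, so applying the key byte-wise gives the result directly.
byte 0: 6f ⊕ 01 = 6e
byte 1: 49 ⊕ 26 = 6f
byte 2: 4f ⊕ 3d = 72
byte 3: 9c ⊕ e8 = 74
byte 4: db ⊕ b3 = 68
byte 5: a8 ⊕ 88 = 20
byte 6: 0a ⊕ 7e = 74
byte 7: 03 ⊕ 6b = 68
byte 8: a3 ⊕ c6 = 65

[110, 111, 114, 116, 104, 32, 116, 104, 101]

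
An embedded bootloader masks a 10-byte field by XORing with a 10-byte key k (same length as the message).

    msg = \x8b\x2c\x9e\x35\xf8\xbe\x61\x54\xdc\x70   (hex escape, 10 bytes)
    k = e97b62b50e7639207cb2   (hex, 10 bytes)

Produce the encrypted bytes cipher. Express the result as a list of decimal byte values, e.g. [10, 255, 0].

[98, 87, 252, 128, 246, 200, 88, 116, 160, 194]

byte 0: 8b ^ e9 = 62
byte 1: 2c ^ 7b = 57
byte 2: 9e ^ 62 = fc
byte 3: 35 ^ b5 = 80
byte 4: f8 ^ 0e = f6
byte 5: be ^ 76 = c8
byte 6: 61 ^ 39 = 58
byte 7: 54 ^ 20 = 74
byte 8: dc ^ 7c = a0
byte 9: 70 ^ b2 = c2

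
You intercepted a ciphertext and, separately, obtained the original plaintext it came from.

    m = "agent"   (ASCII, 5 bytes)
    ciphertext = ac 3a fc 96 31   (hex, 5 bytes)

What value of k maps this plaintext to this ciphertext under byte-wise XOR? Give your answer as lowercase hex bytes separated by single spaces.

cd 5d 99 f8 45

Since ciphertext = m ⊕ k, XORing both sides with m gives k = m ⊕ ciphertext.
01100001 xor 10101100 = 11001101
01100111 xor 00111010 = 01011101
01100101 xor 11111100 = 10011001
01101110 xor 10010110 = 11111000
01110100 xor 00110001 = 01000101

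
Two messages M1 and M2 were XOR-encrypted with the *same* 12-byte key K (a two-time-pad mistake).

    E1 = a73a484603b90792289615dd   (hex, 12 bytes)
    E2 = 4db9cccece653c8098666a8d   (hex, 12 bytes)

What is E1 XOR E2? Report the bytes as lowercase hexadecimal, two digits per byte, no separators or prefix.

ea838488cddc3b12b0f07f50

E1 ⊕ E2 = (M1 ⊕ K) ⊕ (M2 ⊕ K) = M1 ⊕ M2 — the shared key cancels under XOR.
a7 XOR 4d = ea
3a XOR b9 = 83
48 XOR cc = 84
46 XOR ce = 88
03 XOR ce = cd
b9 XOR 65 = dc
07 XOR 3c = 3b
92 XOR 80 = 12
28 XOR 98 = b0
96 XOR 66 = f0
15 XOR 6a = 7f
dd XOR 8d = 50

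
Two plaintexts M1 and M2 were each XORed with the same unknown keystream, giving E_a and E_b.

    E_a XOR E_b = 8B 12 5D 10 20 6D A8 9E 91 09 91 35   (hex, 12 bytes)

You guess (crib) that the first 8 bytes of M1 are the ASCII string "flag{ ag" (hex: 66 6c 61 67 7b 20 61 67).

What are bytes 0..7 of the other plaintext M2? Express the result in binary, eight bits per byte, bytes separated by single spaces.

11101101 01111110 00111100 01110111 01011011 01001101 11001001 11111001

Since E_a ⊕ E_b = M1 ⊕ M2, XORing with the guessed M1 bytes yields the corresponding M2 bytes: M2 = (E_a ⊕ E_b) ⊕ M1.
byte 0: 8b ⊕ 66 = ed
byte 1: 12 ⊕ 6c = 7e
byte 2: 5d ⊕ 61 = 3c
byte 3: 10 ⊕ 67 = 77
byte 4: 20 ⊕ 7b = 5b
byte 5: 6d ⊕ 20 = 4d
byte 6: a8 ⊕ 61 = c9
byte 7: 9e ⊕ 67 = f9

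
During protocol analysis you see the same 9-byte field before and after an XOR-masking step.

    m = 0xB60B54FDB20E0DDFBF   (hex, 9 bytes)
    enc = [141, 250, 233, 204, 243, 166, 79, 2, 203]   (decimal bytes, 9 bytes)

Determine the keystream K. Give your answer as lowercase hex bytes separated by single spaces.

3b f1 bd 31 41 a8 42 dd 74

Since enc = m ⊕ K, XORing both sides with m gives K = m ⊕ enc.
byte 0: b6 ^ 8d = 3b
byte 1: 0b ^ fa = f1
byte 2: 54 ^ e9 = bd
byte 3: fd ^ cc = 31
byte 4: b2 ^ f3 = 41
byte 5: 0e ^ a6 = a8
byte 6: 0d ^ 4f = 42
byte 7: df ^ 02 = dd
byte 8: bf ^ cb = 74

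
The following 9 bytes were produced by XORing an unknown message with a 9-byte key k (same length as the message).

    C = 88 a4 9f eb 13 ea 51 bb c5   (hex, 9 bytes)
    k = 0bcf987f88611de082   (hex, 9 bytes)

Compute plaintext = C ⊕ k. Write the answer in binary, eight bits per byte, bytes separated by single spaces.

XOR is its own inverse, so applying the key byte-wise gives the result directly.
136 xor  11 = 131
164 xor 207 = 107
159 xor 152 =   7
235 xor 127 = 148
 19 xor 136 = 155
234 xor  97 = 139
 81 xor  29 =  76
187 xor 224 =  91
197 xor 130 =  71

10000011 01101011 00000111 10010100 10011011 10001011 01001100 01011011 01000111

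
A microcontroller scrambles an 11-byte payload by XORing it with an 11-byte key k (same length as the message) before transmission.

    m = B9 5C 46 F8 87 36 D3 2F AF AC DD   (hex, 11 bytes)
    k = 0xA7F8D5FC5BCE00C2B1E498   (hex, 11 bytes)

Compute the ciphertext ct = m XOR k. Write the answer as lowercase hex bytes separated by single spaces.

byte 0: 185 XOR 167 =  30
byte 1:  92 XOR 248 = 164
byte 2:  70 XOR 213 = 147
byte 3: 248 XOR 252 =   4
byte 4: 135 XOR  91 = 220
byte 5:  54 XOR 206 = 248
byte 6: 211 XOR   0 = 211
byte 7:  47 XOR 194 = 237
byte 8: 175 XOR 177 =  30
byte 9: 172 XOR 228 =  72
byte 10: 221 XOR 152 =  69

1e a4 93 04 dc f8 d3 ed 1e 48 45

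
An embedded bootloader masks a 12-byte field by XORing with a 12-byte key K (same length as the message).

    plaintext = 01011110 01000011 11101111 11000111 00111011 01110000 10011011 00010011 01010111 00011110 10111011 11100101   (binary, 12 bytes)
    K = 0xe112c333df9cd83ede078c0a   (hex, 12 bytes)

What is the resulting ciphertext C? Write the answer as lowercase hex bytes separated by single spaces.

XOR is its own inverse, so applying the key byte-wise gives the result directly.
5e XOR e1 = bf
43 XOR 12 = 51
ef XOR c3 = 2c
c7 XOR 33 = f4
3b XOR df = e4
70 XOR 9c = ec
9b XOR d8 = 43
13 XOR 3e = 2d
57 XOR de = 89
1e XOR 07 = 19
bb XOR 8c = 37
e5 XOR 0a = ef

bf 51 2c f4 e4 ec 43 2d 89 19 37 ef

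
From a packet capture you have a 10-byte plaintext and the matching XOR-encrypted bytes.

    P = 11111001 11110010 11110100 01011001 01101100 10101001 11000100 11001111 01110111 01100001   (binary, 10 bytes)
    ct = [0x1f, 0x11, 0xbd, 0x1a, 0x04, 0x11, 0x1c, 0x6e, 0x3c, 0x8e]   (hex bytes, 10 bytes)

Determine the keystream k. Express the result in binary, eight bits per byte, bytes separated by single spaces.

Since ct = P ⊕ k, XORing both sides with P gives k = P ⊕ ct.
byte 0: 11111001 ⊕ 00011111 = 11100110
byte 1: 11110010 ⊕ 00010001 = 11100011
byte 2: 11110100 ⊕ 10111101 = 01001001
byte 3: 01011001 ⊕ 00011010 = 01000011
byte 4: 01101100 ⊕ 00000100 = 01101000
byte 5: 10101001 ⊕ 00010001 = 10111000
byte 6: 11000100 ⊕ 00011100 = 11011000
byte 7: 11001111 ⊕ 01101110 = 10100001
byte 8: 01110111 ⊕ 00111100 = 01001011
byte 9: 01100001 ⊕ 10001110 = 11101111

11100110 11100011 01001001 01000011 01101000 10111000 11011000 10100001 01001011 11101111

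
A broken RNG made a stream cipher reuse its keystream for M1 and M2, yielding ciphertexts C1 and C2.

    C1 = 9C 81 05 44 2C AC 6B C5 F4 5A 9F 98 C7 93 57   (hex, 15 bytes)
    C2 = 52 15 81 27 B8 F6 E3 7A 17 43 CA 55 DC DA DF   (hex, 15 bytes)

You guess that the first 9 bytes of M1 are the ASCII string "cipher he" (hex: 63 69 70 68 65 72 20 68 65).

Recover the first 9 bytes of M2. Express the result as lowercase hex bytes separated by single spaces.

ad fd f4 0b f1 28 a8 d7 86

First, C1 ⊕ C2 = (M1 ⊕ K) ⊕ (M2 ⊕ K) = M1 ⊕ M2, so the key drops out. Then M2 = (M1 ⊕ M2) ⊕ M1 over the first 9 bytes.
byte 0: (9c XOR 52) XOR 63 = ce XOR 63 = ad
byte 1: (81 XOR 15) XOR 69 = 94 XOR 69 = fd
byte 2: (05 XOR 81) XOR 70 = 84 XOR 70 = f4
byte 3: (44 XOR 27) XOR 68 = 63 XOR 68 = 0b
byte 4: (2c XOR b8) XOR 65 = 94 XOR 65 = f1
byte 5: (ac XOR f6) XOR 72 = 5a XOR 72 = 28
byte 6: (6b XOR e3) XOR 20 = 88 XOR 20 = a8
byte 7: (c5 XOR 7a) XOR 68 = bf XOR 68 = d7
byte 8: (f4 XOR 17) XOR 65 = e3 XOR 65 = 86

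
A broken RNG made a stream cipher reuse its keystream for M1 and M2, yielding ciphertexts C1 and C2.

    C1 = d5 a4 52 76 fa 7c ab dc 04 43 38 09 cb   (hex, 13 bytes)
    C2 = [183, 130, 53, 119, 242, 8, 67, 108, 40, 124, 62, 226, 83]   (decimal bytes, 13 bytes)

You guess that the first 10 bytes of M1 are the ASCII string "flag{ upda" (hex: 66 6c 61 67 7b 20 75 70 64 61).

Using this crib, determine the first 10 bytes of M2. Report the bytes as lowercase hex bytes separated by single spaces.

04 4a 06 66 73 54 9d c0 48 5e

First, C1 ⊕ C2 = (M1 ⊕ K) ⊕ (M2 ⊕ K) = M1 ⊕ M2, so the key drops out. Then M2 = (M1 ⊕ M2) ⊕ M1 over the first 10 bytes.
byte 0: (d5 ⊕ b7) ⊕ 66 = 62 ⊕ 66 = 04
byte 1: (a4 ⊕ 82) ⊕ 6c = 26 ⊕ 6c = 4a
byte 2: (52 ⊕ 35) ⊕ 61 = 67 ⊕ 61 = 06
byte 3: (76 ⊕ 77) ⊕ 67 = 01 ⊕ 67 = 66
byte 4: (fa ⊕ f2) ⊕ 7b = 08 ⊕ 7b = 73
byte 5: (7c ⊕ 08) ⊕ 20 = 74 ⊕ 20 = 54
byte 6: (ab ⊕ 43) ⊕ 75 = e8 ⊕ 75 = 9d
byte 7: (dc ⊕ 6c) ⊕ 70 = b0 ⊕ 70 = c0
byte 8: (04 ⊕ 28) ⊕ 64 = 2c ⊕ 64 = 48
byte 9: (43 ⊕ 7c) ⊕ 61 = 3f ⊕ 61 = 5e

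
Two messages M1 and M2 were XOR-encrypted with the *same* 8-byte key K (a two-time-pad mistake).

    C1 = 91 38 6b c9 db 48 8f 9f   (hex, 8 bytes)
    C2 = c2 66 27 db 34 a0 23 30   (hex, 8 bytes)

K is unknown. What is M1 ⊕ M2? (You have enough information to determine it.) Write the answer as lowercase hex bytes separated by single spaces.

C1 ⊕ C2 = (M1 ⊕ K) ⊕ (M2 ⊕ K) = M1 ⊕ M2 — the shared key cancels under XOR.
145 XOR 194 =  83
 56 XOR 102 =  94
107 XOR  39 =  76
201 XOR 219 =  18
219 XOR  52 = 239
 72 XOR 160 = 232
143 XOR  35 = 172
159 XOR  48 = 175

53 5e 4c 12 ef e8 ac af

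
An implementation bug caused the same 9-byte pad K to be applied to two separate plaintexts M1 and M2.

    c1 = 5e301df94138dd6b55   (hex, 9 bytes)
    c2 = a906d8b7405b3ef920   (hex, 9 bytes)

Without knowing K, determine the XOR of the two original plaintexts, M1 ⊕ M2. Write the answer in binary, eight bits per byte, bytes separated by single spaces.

11110111 00110110 11000101 01001110 00000001 01100011 11100011 10010010 01110101

c1 ⊕ c2 = (M1 ⊕ K) ⊕ (M2 ⊕ K) = M1 ⊕ M2 — the shared key cancels under XOR.
byte 0: 5e ^ a9 = f7
byte 1: 30 ^ 06 = 36
byte 2: 1d ^ d8 = c5
byte 3: f9 ^ b7 = 4e
byte 4: 41 ^ 40 = 01
byte 5: 38 ^ 5b = 63
byte 6: dd ^ 3e = e3
byte 7: 6b ^ f9 = 92
byte 8: 55 ^ 20 = 75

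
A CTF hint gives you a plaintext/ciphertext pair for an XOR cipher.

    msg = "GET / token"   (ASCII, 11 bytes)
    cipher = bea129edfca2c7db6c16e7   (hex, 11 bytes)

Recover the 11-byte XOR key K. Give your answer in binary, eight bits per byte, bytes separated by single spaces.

11111001 11100100 01111101 11001101 11010011 10000010 10110011 10110100 00000111 01110011 10001001

Since cipher = msg ⊕ K, XORing both sides with msg gives K = msg ⊕ cipher.
byte 0:  71 ⊕ 190 = 249
byte 1:  69 ⊕ 161 = 228
byte 2:  84 ⊕  41 = 125
byte 3:  32 ⊕ 237 = 205
byte 4:  47 ⊕ 252 = 211
byte 5:  32 ⊕ 162 = 130
byte 6: 116 ⊕ 199 = 179
byte 7: 111 ⊕ 219 = 180
byte 8: 107 ⊕ 108 =   7
byte 9: 101 ⊕  22 = 115
byte 10: 110 ⊕ 231 = 137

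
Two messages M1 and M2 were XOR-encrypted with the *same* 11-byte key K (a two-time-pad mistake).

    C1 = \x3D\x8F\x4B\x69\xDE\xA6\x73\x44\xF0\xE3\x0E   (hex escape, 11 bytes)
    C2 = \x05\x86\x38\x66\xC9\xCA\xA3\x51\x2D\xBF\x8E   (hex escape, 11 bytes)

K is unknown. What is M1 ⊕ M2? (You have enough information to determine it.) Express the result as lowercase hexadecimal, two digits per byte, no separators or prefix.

C1 ⊕ C2 = (M1 ⊕ K) ⊕ (M2 ⊕ K) = M1 ⊕ M2 — the shared key cancels under XOR.
byte 0:  61 xor   5 =  56
byte 1: 143 xor 134 =   9
byte 2:  75 xor  56 = 115
byte 3: 105 xor 102 =  15
byte 4: 222 xor 201 =  23
byte 5: 166 xor 202 = 108
byte 6: 115 xor 163 = 208
byte 7:  68 xor  81 =  21
byte 8: 240 xor  45 = 221
byte 9: 227 xor 191 =  92
byte 10:  14 xor 142 = 128

3809730f176cd015dd5c80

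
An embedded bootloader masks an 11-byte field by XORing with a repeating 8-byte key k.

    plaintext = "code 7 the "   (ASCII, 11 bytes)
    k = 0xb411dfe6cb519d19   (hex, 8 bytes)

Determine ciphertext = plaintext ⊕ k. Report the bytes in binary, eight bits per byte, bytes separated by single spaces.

The 8-byte key repeats, so the effective keystream is b4 11 df e6 cb 51 9d 19 b4 11 df.
byte 0: 63 xor b4 = d7
byte 1: 6f xor 11 = 7e
byte 2: 64 xor df = bb
byte 3: 65 xor e6 = 83
byte 4: 20 xor cb = eb
byte 5: 37 xor 51 = 66
byte 6: 20 xor 9d = bd
byte 7: 74 xor 19 = 6d
byte 8: 68 xor b4 = dc
byte 9: 65 xor 11 = 74
byte 10: 20 xor df = ff

11010111 01111110 10111011 10000011 11101011 01100110 10111101 01101101 11011100 01110100 11111111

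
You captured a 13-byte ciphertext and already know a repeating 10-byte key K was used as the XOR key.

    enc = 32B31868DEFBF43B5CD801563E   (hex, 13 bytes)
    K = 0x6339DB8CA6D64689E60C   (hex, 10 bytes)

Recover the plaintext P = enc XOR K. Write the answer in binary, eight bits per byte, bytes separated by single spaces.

01010001 10001010 11000011 11100100 01111000 00101101 10110010 10110010 10111010 11010100 01100010 01101111 11100101

The 10-byte key repeats, so the effective keystream is 63 39 db 8c a6 d6 46 89 e6 0c 63 39 db.
byte 0: 32 ⊕ 63 = 51
byte 1: b3 ⊕ 39 = 8a
byte 2: 18 ⊕ db = c3
byte 3: 68 ⊕ 8c = e4
byte 4: de ⊕ a6 = 78
byte 5: fb ⊕ d6 = 2d
byte 6: f4 ⊕ 46 = b2
byte 7: 3b ⊕ 89 = b2
byte 8: 5c ⊕ e6 = ba
byte 9: d8 ⊕ 0c = d4
byte 10: 01 ⊕ 63 = 62
byte 11: 56 ⊕ 39 = 6f
byte 12: 3e ⊕ db = e5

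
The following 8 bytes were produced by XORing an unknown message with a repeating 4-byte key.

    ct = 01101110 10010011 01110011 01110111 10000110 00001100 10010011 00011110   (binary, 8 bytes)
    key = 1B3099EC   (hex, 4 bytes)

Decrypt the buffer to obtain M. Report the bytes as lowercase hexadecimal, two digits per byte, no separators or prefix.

75a3ea9b9d3c0af2

The 4-byte key repeats, so the effective keystream is 1b 30 99 ec 1b 30 99 ec.
byte 0: 110 ⊕  27 = 117
byte 1: 147 ⊕  48 = 163
byte 2: 115 ⊕ 153 = 234
byte 3: 119 ⊕ 236 = 155
byte 4: 134 ⊕  27 = 157
byte 5:  12 ⊕  48 =  60
byte 6: 147 ⊕ 153 =  10
byte 7:  30 ⊕ 236 = 242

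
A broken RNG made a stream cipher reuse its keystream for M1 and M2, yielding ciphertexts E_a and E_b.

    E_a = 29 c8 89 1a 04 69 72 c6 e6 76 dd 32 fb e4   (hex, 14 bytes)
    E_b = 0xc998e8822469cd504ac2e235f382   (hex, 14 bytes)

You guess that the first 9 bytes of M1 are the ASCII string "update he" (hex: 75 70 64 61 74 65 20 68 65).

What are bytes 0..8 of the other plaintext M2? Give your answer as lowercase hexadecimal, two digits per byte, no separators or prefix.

952005f954659ffec9

First, E_a ⊕ E_b = (M1 ⊕ K) ⊕ (M2 ⊕ K) = M1 ⊕ M2, so the key drops out. Then M2 = (M1 ⊕ M2) ⊕ M1 over the first 9 bytes.
byte 0: (29 ^ c9) ^ 75 = e0 ^ 75 = 95
byte 1: (c8 ^ 98) ^ 70 = 50 ^ 70 = 20
byte 2: (89 ^ e8) ^ 64 = 61 ^ 64 = 05
byte 3: (1a ^ 82) ^ 61 = 98 ^ 61 = f9
byte 4: (04 ^ 24) ^ 74 = 20 ^ 74 = 54
byte 5: (69 ^ 69) ^ 65 = 00 ^ 65 = 65
byte 6: (72 ^ cd) ^ 20 = bf ^ 20 = 9f
byte 7: (c6 ^ 50) ^ 68 = 96 ^ 68 = fe
byte 8: (e6 ^ 4a) ^ 65 = ac ^ 65 = c9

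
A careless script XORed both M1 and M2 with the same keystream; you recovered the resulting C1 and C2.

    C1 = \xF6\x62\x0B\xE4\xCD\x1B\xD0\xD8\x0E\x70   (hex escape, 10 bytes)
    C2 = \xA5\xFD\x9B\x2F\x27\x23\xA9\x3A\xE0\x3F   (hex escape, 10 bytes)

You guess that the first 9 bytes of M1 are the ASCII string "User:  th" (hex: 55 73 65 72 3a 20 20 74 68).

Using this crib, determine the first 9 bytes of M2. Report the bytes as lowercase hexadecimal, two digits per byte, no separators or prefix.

First, C1 ⊕ C2 = (M1 ⊕ K) ⊕ (M2 ⊕ K) = M1 ⊕ M2, so the key drops out. Then M2 = (M1 ⊕ M2) ⊕ M1 over the first 9 bytes.
byte 0: (f6 XOR a5) XOR 55 = 53 XOR 55 = 06
byte 1: (62 XOR fd) XOR 73 = 9f XOR 73 = ec
byte 2: (0b XOR 9b) XOR 65 = 90 XOR 65 = f5
byte 3: (e4 XOR 2f) XOR 72 = cb XOR 72 = b9
byte 4: (cd XOR 27) XOR 3a = ea XOR 3a = d0
byte 5: (1b XOR 23) XOR 20 = 38 XOR 20 = 18
byte 6: (d0 XOR a9) XOR 20 = 79 XOR 20 = 59
byte 7: (d8 XOR 3a) XOR 74 = e2 XOR 74 = 96
byte 8: (0e XOR e0) XOR 68 = ee XOR 68 = 86

06ecf5b9d018599686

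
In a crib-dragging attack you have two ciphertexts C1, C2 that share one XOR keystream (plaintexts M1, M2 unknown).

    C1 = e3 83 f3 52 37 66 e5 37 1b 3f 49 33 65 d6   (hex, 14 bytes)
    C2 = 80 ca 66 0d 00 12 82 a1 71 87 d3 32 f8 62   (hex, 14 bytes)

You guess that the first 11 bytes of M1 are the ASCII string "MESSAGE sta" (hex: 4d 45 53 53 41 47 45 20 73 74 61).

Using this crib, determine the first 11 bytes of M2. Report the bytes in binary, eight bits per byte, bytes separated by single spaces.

First, C1 ⊕ C2 = (M1 ⊕ K) ⊕ (M2 ⊕ K) = M1 ⊕ M2, so the key drops out. Then M2 = (M1 ⊕ M2) ⊕ M1 over the first 11 bytes.
byte 0: (e3 ^ 80) ^ 4d = 63 ^ 4d = 2e
byte 1: (83 ^ ca) ^ 45 = 49 ^ 45 = 0c
byte 2: (f3 ^ 66) ^ 53 = 95 ^ 53 = c6
byte 3: (52 ^ 0d) ^ 53 = 5f ^ 53 = 0c
byte 4: (37 ^ 00) ^ 41 = 37 ^ 41 = 76
byte 5: (66 ^ 12) ^ 47 = 74 ^ 47 = 33
byte 6: (e5 ^ 82) ^ 45 = 67 ^ 45 = 22
byte 7: (37 ^ a1) ^ 20 = 96 ^ 20 = b6
byte 8: (1b ^ 71) ^ 73 = 6a ^ 73 = 19
byte 9: (3f ^ 87) ^ 74 = b8 ^ 74 = cc
byte 10: (49 ^ d3) ^ 61 = 9a ^ 61 = fb

00101110 00001100 11000110 00001100 01110110 00110011 00100010 10110110 00011001 11001100 11111011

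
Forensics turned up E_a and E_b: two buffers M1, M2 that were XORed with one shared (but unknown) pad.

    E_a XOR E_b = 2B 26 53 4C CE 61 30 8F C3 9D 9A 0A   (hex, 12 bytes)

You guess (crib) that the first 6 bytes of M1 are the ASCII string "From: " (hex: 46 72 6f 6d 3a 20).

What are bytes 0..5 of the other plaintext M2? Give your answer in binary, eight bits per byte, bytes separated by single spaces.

Since E_a ⊕ E_b = M1 ⊕ M2, XORing with the guessed M1 bytes yields the corresponding M2 bytes: M2 = (E_a ⊕ E_b) ⊕ M1.
 43 XOR  70 = 109
 38 XOR 114 =  84
 83 XOR 111 =  60
 76 XOR 109 =  33
206 XOR  58 = 244
 97 XOR  32 =  65

01101101 01010100 00111100 00100001 11110100 01000001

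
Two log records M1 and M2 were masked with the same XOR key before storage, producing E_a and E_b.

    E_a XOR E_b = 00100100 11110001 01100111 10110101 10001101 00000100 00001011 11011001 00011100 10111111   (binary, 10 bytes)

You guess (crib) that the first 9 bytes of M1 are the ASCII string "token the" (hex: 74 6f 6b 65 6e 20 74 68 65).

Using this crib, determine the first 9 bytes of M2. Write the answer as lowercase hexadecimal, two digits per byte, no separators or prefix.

Since E_a ⊕ E_b = M1 ⊕ M2, XORing with the guessed M1 bytes yields the corresponding M2 bytes: M2 = (E_a ⊕ E_b) ⊕ M1.
24 xor 74 = 50
f1 xor 6f = 9e
67 xor 6b = 0c
b5 xor 65 = d0
8d xor 6e = e3
04 xor 20 = 24
0b xor 74 = 7f
d9 xor 68 = b1
1c xor 65 = 79

509e0cd0e3247fb179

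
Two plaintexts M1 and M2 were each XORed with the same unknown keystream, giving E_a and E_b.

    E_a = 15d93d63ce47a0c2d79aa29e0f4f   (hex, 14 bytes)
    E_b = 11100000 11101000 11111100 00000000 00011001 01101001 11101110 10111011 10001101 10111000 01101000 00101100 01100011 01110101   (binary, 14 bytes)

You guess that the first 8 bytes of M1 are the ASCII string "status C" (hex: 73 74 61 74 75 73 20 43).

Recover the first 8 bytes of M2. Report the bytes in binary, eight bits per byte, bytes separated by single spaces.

10000110 01000101 10100000 00010111 10100010 01011101 01101110 00111010

First, E_a ⊕ E_b = (M1 ⊕ K) ⊕ (M2 ⊕ K) = M1 ⊕ M2, so the key drops out. Then M2 = (M1 ⊕ M2) ⊕ M1 over the first 8 bytes.
byte 0: (15 ⊕ e0) ⊕ 73 = f5 ⊕ 73 = 86
byte 1: (d9 ⊕ e8) ⊕ 74 = 31 ⊕ 74 = 45
byte 2: (3d ⊕ fc) ⊕ 61 = c1 ⊕ 61 = a0
byte 3: (63 ⊕ 00) ⊕ 74 = 63 ⊕ 74 = 17
byte 4: (ce ⊕ 19) ⊕ 75 = d7 ⊕ 75 = a2
byte 5: (47 ⊕ 69) ⊕ 73 = 2e ⊕ 73 = 5d
byte 6: (a0 ⊕ ee) ⊕ 20 = 4e ⊕ 20 = 6e
byte 7: (c2 ⊕ bb) ⊕ 43 = 79 ⊕ 43 = 3a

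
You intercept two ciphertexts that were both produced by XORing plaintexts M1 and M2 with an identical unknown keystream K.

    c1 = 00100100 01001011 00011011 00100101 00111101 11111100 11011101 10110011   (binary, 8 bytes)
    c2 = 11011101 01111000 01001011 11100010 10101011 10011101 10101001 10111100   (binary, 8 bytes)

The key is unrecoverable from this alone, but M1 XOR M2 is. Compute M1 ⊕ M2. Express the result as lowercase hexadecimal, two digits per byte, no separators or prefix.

c1 ⊕ c2 = (M1 ⊕ K) ⊕ (M2 ⊕ K) = M1 ⊕ M2 — the shared key cancels under XOR.
00100100 xor 11011101 = 11111001
01001011 xor 01111000 = 00110011
00011011 xor 01001011 = 01010000
00100101 xor 11100010 = 11000111
00111101 xor 10101011 = 10010110
11111100 xor 10011101 = 01100001
11011101 xor 10101001 = 01110100
10110011 xor 10111100 = 00001111

f93350c79661740f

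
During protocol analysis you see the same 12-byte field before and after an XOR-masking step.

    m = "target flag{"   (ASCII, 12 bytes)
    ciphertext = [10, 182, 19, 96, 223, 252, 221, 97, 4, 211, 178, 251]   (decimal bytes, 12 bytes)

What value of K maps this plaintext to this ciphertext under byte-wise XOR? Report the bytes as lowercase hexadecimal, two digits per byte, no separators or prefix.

7ed76107ba88fd0768b2d580

Since ciphertext = m ⊕ K, XORing both sides with m gives K = m ⊕ ciphertext.
116 XOR  10 = 126
 97 XOR 182 = 215
114 XOR  19 =  97
103 XOR  96 =   7
101 XOR 223 = 186
116 XOR 252 = 136
 32 XOR 221 = 253
102 XOR  97 =   7
108 XOR   4 = 104
 97 XOR 211 = 178
103 XOR 178 = 213
123 XOR 251 = 128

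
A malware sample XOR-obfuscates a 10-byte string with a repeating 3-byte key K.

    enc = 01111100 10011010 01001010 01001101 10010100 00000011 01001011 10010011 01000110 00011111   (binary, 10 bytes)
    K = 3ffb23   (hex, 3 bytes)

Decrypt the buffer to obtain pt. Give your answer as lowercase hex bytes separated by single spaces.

43 61 69 72 6f 20 74 68 65 20

The 3-byte key repeats, so the effective keystream is 3f fb 23 3f fb 23 3f fb 23 3f.
byte 0: 01111100 xor 00111111 = 01000011
byte 1: 10011010 xor 11111011 = 01100001
byte 2: 01001010 xor 00100011 = 01101001
byte 3: 01001101 xor 00111111 = 01110010
byte 4: 10010100 xor 11111011 = 01101111
byte 5: 00000011 xor 00100011 = 00100000
byte 6: 01001011 xor 00111111 = 01110100
byte 7: 10010011 xor 11111011 = 01101000
byte 8: 01000110 xor 00100011 = 01100101
byte 9: 00011111 xor 00111111 = 00100000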